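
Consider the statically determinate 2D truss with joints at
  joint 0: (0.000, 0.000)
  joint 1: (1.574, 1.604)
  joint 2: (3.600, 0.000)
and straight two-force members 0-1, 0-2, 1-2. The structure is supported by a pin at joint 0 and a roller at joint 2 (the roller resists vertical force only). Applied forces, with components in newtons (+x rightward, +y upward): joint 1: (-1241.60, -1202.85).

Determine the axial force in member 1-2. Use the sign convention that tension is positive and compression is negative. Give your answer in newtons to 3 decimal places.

N=3 nodes, M=3 members, R=3 reactions → 2N=6, M+R=6
member 0 (0-1): L=2.2473, (cx,cy)=(0.7004,0.7137)
member 1 (0-2): L=3.6000, (cx,cy)=(1.0000,0.0000)
member 2 (1-2): L=2.5841, (cx,cy)=(0.7840,-0.6207)
solve A·x = −loads:
  F[0-1] = -1723.4873 N (compression)
  F[0-2] = -34.4686 N (compression)
  F[1-2] = +43.9633 N (tension)
  Rx@0 = +1241.6000 N
  Ry@0 = +1230.1390 N
  Ry@2 = -27.2890 N

43.963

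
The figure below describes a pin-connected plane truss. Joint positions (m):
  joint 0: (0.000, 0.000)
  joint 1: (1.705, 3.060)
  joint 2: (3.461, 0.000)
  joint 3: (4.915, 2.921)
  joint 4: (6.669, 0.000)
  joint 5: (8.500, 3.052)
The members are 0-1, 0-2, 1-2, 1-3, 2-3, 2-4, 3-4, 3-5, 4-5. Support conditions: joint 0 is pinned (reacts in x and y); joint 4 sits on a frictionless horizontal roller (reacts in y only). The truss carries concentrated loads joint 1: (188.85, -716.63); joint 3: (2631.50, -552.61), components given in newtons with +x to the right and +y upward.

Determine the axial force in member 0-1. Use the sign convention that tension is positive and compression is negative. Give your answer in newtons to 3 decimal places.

641.615

N=6 nodes, M=9 members, R=3 reactions → 2N=12, M+R=12
member 0 (0-1): L=3.5029, (cx,cy)=(0.4867,0.8736)
member 1 (0-2): L=3.4610, (cx,cy)=(1.0000,0.0000)
member 2 (1-2): L=3.5280, (cx,cy)=(0.4977,-0.8673)
member 3 (1-3): L=3.2130, (cx,cy)=(0.9991,-0.0433)
member 4 (2-3): L=3.2629, (cx,cy)=(0.4456,0.8952)
member 5 (2-4): L=3.2080, (cx,cy)=(1.0000,0.0000)
member 6 (3-4): L=3.4072, (cx,cy)=(0.5148,-0.8573)
member 7 (3-5): L=3.5874, (cx,cy)=(0.9993,0.0365)
member 8 (4-5): L=3.5591, (cx,cy)=(0.5145,0.8575)
solve A·x = −loads:
  F[0-1] = +641.6151 N (tension)
  F[0-2] = +2508.0546 N (tension)
  F[1-2] = -1516.2993 N (compression)
  F[1-3] = +878.9690 N (tension)
  F[2-3] = +1469.0636 N (tension)
  F[2-4] = +1098.7110 N (tension)
  F[3-4] = -2134.2571 N (compression)
  F[3-5] = +0.0000 N (tension)
  F[4-5] = -0.0000 N (compression)
  Rx@0 = -2820.3500 N
  Ry@0 = -560.4833 N
  Ry@4 = +1829.7233 N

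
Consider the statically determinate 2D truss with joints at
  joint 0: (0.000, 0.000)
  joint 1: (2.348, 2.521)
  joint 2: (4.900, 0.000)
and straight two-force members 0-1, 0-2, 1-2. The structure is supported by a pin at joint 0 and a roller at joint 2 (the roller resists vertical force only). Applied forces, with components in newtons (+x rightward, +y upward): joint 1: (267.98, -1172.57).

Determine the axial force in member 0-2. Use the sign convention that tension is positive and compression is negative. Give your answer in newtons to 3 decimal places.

N=3 nodes, M=3 members, R=3 reactions → 2N=6, M+R=6
member 0 (0-1): L=3.4451, (cx,cy)=(0.6816,0.7318)
member 1 (0-2): L=4.9000, (cx,cy)=(1.0000,0.0000)
member 2 (1-2): L=3.5872, (cx,cy)=(0.7114,-0.7028)
solve A·x = −loads:
  F[0-1] = -646.1336 N (compression)
  F[0-2] = +708.3540 N (tension)
  F[1-2] = -995.6980 N (compression)
  Rx@0 = -267.9800 N
  Ry@0 = +472.8206 N
  Ry@2 = +699.7494 N

708.354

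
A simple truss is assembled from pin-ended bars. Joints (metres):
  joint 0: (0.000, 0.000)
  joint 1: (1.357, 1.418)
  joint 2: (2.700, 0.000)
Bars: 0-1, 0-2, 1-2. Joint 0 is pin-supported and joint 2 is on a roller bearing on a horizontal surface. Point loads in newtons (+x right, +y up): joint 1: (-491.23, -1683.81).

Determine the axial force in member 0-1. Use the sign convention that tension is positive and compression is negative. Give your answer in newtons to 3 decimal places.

N=3 nodes, M=3 members, R=3 reactions → 2N=6, M+R=6
member 0 (0-1): L=1.9627, (cx,cy)=(0.6914,0.7225)
member 1 (0-2): L=2.7000, (cx,cy)=(1.0000,0.0000)
member 2 (1-2): L=1.9530, (cx,cy)=(0.6876,-0.7260)
solve A·x = −loads:
  F[0-1] = -1516.3500 N (compression)
  F[0-2] = +557.1686 N (tension)
  F[1-2] = -810.2558 N (compression)
  Rx@0 = +491.2300 N
  Ry@0 = +1095.5263 N
  Ry@2 = +588.2837 N

-1516.350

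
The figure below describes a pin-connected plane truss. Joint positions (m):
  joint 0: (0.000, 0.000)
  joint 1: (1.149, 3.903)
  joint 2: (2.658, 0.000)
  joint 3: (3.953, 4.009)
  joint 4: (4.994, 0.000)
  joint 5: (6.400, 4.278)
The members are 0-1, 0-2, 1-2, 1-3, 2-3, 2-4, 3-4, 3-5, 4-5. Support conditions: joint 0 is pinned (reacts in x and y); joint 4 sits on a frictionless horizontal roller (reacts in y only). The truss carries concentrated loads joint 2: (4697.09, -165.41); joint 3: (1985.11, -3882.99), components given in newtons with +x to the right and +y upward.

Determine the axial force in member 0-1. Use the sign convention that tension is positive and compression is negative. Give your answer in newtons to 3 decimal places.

N=6 nodes, M=9 members, R=3 reactions → 2N=12, M+R=12
member 0 (0-1): L=4.0686, (cx,cy)=(0.2824,0.9593)
member 1 (0-2): L=2.6580, (cx,cy)=(1.0000,0.0000)
member 2 (1-2): L=4.1846, (cx,cy)=(0.3606,-0.9327)
member 3 (1-3): L=2.8060, (cx,cy)=(0.9993,0.0378)
member 4 (2-3): L=4.2130, (cx,cy)=(0.3074,0.9516)
member 5 (2-4): L=2.3360, (cx,cy)=(1.0000,0.0000)
member 6 (3-4): L=4.1420, (cx,cy)=(0.2513,-0.9679)
member 7 (3-5): L=2.4617, (cx,cy)=(0.9940,0.1093)
member 8 (4-5): L=4.5031, (cx,cy)=(0.3122,0.9500)
solve A·x = −loads:
  F[0-1] = +736.7820 N (tension)
  F[0-2] = +6474.1285 N (tension)
  F[1-2] = -738.5501 N (compression)
  F[1-3] = +474.7403 N (tension)
  F[2-3] = +897.7306 N (tension)
  F[2-4] = +1234.7603 N (tension)
  F[3-4] = -4912.8889 N (compression)
  F[3-5] = -0.0000 N (compression)
  F[4-5] = +0.0000 N (tension)
  Rx@0 = -6682.2000 N
  Ry@0 = -706.7913 N
  Ry@4 = +4755.1913 N

736.782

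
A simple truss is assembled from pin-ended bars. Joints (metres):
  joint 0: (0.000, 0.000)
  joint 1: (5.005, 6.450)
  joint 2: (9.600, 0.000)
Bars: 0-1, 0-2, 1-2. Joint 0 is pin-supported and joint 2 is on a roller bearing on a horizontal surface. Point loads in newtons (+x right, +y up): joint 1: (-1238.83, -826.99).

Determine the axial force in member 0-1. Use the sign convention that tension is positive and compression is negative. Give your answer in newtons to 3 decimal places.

-1554.564

N=3 nodes, M=3 members, R=3 reactions → 2N=6, M+R=6
member 0 (0-1): L=8.1641, (cx,cy)=(0.6130,0.7900)
member 1 (0-2): L=9.6000, (cx,cy)=(1.0000,0.0000)
member 2 (1-2): L=7.9194, (cx,cy)=(0.5802,-0.8145)
solve A·x = −loads:
  F[0-1] = -1554.5639 N (compression)
  F[0-2] = -285.8049 N (compression)
  F[1-2] = +492.5781 N (tension)
  Rx@0 = +1238.8300 N
  Ry@0 = +1228.1742 N
  Ry@2 = -401.1842 N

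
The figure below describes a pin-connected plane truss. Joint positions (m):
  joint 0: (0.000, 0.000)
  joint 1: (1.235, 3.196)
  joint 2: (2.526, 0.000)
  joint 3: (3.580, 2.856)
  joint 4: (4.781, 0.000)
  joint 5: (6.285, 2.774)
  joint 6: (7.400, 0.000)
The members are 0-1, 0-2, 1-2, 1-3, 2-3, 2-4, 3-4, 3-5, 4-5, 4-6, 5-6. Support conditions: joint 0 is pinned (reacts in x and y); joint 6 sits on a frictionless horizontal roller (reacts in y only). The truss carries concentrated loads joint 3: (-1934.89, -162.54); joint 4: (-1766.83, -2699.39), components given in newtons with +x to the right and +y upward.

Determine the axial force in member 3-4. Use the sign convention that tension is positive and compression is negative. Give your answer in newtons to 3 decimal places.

N=7 nodes, M=11 members, R=3 reactions → 2N=14, M+R=14
member 0 (0-1): L=3.4263, (cx,cy)=(0.3604,0.9328)
member 1 (0-2): L=2.5260, (cx,cy)=(1.0000,0.0000)
member 2 (1-2): L=3.4469, (cx,cy)=(0.3745,-0.9272)
member 3 (1-3): L=2.3695, (cx,cy)=(0.9897,-0.1435)
member 4 (2-3): L=3.0443, (cx,cy)=(0.3462,0.9382)
member 5 (2-4): L=2.2550, (cx,cy)=(1.0000,0.0000)
member 6 (3-4): L=3.0982, (cx,cy)=(0.3876,-0.9218)
member 7 (3-5): L=2.7062, (cx,cy)=(0.9995,-0.0303)
member 8 (4-5): L=3.1555, (cx,cy)=(0.4766,0.8791)
member 9 (4-6): L=2.6190, (cx,cy)=(1.0000,0.0000)
member 10 (5-6): L=2.9897, (cx,cy)=(0.3729,-0.9279)
solve A·x = −loads:
  F[0-1] = -1914.7423 N (compression)
  F[0-2] = -3011.5598 N (compression)
  F[1-2] = +2160.7121 N (tension)
  F[1-3] = -1515.1114 N (compression)
  F[2-3] = -2135.5122 N (compression)
  F[2-4] = -1462.9240 N (compression)
  F[3-4] = +1794.0638 N (tension)
  F[3-5] = -999.8133 N (compression)
  F[4-5] = +1189.3946 N (tension)
  F[4-6] = +432.4528 N (tension)
  F[5-6] = -1159.5550 N (compression)
  Rx@0 = +3701.7200 N
  Ry@0 = +1786.0339 N
  Ry@6 = +1075.8961 N

1794.064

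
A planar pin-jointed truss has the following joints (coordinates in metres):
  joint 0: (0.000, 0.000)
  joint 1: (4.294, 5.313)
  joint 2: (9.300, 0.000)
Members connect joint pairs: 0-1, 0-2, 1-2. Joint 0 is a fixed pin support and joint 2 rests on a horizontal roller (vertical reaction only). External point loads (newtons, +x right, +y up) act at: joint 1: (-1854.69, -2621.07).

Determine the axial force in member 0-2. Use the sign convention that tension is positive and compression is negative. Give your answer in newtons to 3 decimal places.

141.931

N=3 nodes, M=3 members, R=3 reactions → 2N=6, M+R=6
member 0 (0-1): L=6.8313, (cx,cy)=(0.6286,0.7777)
member 1 (0-2): L=9.3000, (cx,cy)=(1.0000,0.0000)
member 2 (1-2): L=7.2999, (cx,cy)=(0.6858,-0.7278)
solve A·x = −loads:
  F[0-1] = -3176.4042 N (compression)
  F[0-2] = +141.9310 N (tension)
  F[1-2] = -206.9670 N (compression)
  Rx@0 = +1854.6900 N
  Ry@0 = +2470.4349 N
  Ry@2 = +150.6351 N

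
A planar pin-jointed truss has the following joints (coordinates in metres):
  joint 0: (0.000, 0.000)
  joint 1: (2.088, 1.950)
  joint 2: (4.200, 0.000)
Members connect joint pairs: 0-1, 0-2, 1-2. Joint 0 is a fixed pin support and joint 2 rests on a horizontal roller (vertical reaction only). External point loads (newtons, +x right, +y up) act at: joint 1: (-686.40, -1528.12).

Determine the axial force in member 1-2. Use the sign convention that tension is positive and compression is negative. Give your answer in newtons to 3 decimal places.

N=3 nodes, M=3 members, R=3 reactions → 2N=6, M+R=6
member 0 (0-1): L=2.8570, (cx,cy)=(0.7308,0.6825)
member 1 (0-2): L=4.2000, (cx,cy)=(1.0000,0.0000)
member 2 (1-2): L=2.8746, (cx,cy)=(0.7347,-0.6784)
solve A·x = −loads:
  F[0-1] = -1592.7381 N (compression)
  F[0-2] = +477.6458 N (tension)
  F[1-2] = -650.1029 N (compression)
  Rx@0 = +686.4000 N
  Ry@0 = +1087.1118 N
  Ry@2 = +441.0082 N

-650.103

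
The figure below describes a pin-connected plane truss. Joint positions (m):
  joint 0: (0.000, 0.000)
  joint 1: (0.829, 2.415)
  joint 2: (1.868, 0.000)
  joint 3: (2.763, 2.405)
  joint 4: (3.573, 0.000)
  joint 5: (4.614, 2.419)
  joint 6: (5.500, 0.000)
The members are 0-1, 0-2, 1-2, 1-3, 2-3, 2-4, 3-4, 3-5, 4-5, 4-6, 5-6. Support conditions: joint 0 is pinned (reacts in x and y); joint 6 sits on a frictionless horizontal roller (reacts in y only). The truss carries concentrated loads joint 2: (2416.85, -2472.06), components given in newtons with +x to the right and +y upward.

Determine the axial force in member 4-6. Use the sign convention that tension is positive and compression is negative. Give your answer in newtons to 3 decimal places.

N=7 nodes, M=11 members, R=3 reactions → 2N=14, M+R=14
member 0 (0-1): L=2.5533, (cx,cy)=(0.3247,0.9458)
member 1 (0-2): L=1.8680, (cx,cy)=(1.0000,0.0000)
member 2 (1-2): L=2.6290, (cx,cy)=(0.3952,-0.9186)
member 3 (1-3): L=1.9340, (cx,cy)=(1.0000,-0.0052)
member 4 (2-3): L=2.5661, (cx,cy)=(0.3488,0.9372)
member 5 (2-4): L=1.7050, (cx,cy)=(1.0000,0.0000)
member 6 (3-4): L=2.5377, (cx,cy)=(0.3192,-0.9477)
member 7 (3-5): L=1.8511, (cx,cy)=(1.0000,0.0076)
member 8 (4-5): L=2.6335, (cx,cy)=(0.3953,0.9186)
member 9 (4-6): L=1.9270, (cx,cy)=(1.0000,0.0000)
member 10 (5-6): L=2.5762, (cx,cy)=(0.3439,-0.9390)
solve A·x = −loads:
  F[0-1] = -1725.9612 N (compression)
  F[0-2] = +2977.2260 N (tension)
  F[1-2] = +1784.2522 N (tension)
  F[1-3] = -1265.5371 N (compression)
  F[2-3] = +888.8729 N (tension)
  F[2-4] = +955.5049 N (tension)
  F[3-4] = -891.2973 N (compression)
  F[3-5] = -671.0384 N (compression)
  F[4-5] = +919.5714 N (tension)
  F[4-6] = +307.5184 N (tension)
  F[5-6] = -894.1466 N (compression)
  Rx@0 = -2416.8500 N
  Ry@0 = +1632.4585 N
  Ry@6 = +839.6015 N

307.518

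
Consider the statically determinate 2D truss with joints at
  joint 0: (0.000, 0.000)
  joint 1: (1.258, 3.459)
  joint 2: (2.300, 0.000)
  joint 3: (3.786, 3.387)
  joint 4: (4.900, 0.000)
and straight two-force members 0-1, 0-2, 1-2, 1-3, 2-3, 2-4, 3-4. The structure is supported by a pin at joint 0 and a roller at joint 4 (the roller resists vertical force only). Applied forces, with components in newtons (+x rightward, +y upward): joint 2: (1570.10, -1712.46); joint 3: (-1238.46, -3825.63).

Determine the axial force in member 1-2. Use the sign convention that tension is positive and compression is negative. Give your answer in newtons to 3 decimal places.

N=5 nodes, M=7 members, R=3 reactions → 2N=10, M+R=10
member 0 (0-1): L=3.6807, (cx,cy)=(0.3418,0.9398)
member 1 (0-2): L=2.3000, (cx,cy)=(1.0000,0.0000)
member 2 (1-2): L=3.6125, (cx,cy)=(0.2884,-0.9575)
member 3 (1-3): L=2.5290, (cx,cy)=(0.9996,-0.0285)
member 4 (2-3): L=3.6986, (cx,cy)=(0.4018,0.9157)
member 5 (2-4): L=2.6000, (cx,cy)=(1.0000,0.0000)
member 6 (3-4): L=3.5655, (cx,cy)=(0.3124,-0.9499)
solve A·x = −loads:
  F[0-1] = -2803.2712 N (compression)
  F[0-2] = +1289.7608 N (tension)
  F[1-2] = +2803.9474 N (tension)
  F[1-3] = -1767.6071 N (compression)
  F[2-3] = -1061.7785 N (compression)
  F[2-4] = +955.0202 N (tension)
  F[3-4] = -3056.6617 N (compression)
  Rx@0 = -331.6400 N
  Ry@0 = +2634.4514 N
  Ry@4 = +2903.6386 N

2803.947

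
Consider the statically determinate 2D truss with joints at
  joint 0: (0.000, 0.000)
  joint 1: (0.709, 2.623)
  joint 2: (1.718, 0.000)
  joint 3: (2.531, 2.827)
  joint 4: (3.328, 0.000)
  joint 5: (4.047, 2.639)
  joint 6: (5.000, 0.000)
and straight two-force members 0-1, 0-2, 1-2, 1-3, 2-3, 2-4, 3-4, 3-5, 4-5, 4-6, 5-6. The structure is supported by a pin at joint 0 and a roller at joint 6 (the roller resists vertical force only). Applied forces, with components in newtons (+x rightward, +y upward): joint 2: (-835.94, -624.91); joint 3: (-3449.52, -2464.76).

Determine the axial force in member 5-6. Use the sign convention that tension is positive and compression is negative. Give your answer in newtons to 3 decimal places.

518.822

N=7 nodes, M=11 members, R=3 reactions → 2N=14, M+R=14
member 0 (0-1): L=2.7171, (cx,cy)=(0.2609,0.9654)
member 1 (0-2): L=1.7180, (cx,cy)=(1.0000,0.0000)
member 2 (1-2): L=2.8104, (cx,cy)=(0.3590,-0.9333)
member 3 (1-3): L=1.8334, (cx,cy)=(0.9938,0.1113)
member 4 (2-3): L=2.9416, (cx,cy)=(0.2764,0.9610)
member 5 (2-4): L=1.6100, (cx,cy)=(1.0000,0.0000)
member 6 (3-4): L=2.9372, (cx,cy)=(0.2713,-0.9625)
member 7 (3-5): L=1.5276, (cx,cy)=(0.9924,-0.1231)
member 8 (4-5): L=2.7352, (cx,cy)=(0.2629,0.9648)
member 9 (4-6): L=1.6720, (cx,cy)=(1.0000,0.0000)
member 10 (5-6): L=2.8058, (cx,cy)=(0.3397,-0.9406)
solve A·x = −loads:
  F[0-1] = -3706.0405 N (compression)
  F[0-2] = -3318.4175 N (compression)
  F[1-2] = +3563.7204 N (tension)
  F[1-3] = -2260.5509 N (compression)
  F[2-3] = -2810.6898 N (compression)
  F[2-4] = -426.1824 N (compression)
  F[3-4] = +468.4669 N (tension)
  F[3-5] = +301.3562 N (tension)
  F[4-5] = -467.3260 N (compression)
  F[4-6] = -176.2194 N (compression)
  F[5-6] = +518.8216 N (tension)
  Rx@0 = +4285.4600 N
  Ry@0 = +3577.6480 N
  Ry@6 = -487.9780 N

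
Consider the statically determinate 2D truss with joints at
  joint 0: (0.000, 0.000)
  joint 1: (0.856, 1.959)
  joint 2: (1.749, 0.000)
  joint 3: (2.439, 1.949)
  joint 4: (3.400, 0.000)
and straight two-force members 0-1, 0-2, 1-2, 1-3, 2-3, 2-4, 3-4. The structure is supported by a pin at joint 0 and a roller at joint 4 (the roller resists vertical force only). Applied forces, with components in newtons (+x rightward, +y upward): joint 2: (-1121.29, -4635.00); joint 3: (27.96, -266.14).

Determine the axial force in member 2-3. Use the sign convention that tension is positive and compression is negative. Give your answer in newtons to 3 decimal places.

2452.652

N=5 nodes, M=7 members, R=3 reactions → 2N=10, M+R=10
member 0 (0-1): L=2.1379, (cx,cy)=(0.4004,0.9163)
member 1 (0-2): L=1.7490, (cx,cy)=(1.0000,0.0000)
member 2 (1-2): L=2.1529, (cx,cy)=(0.4148,-0.9099)
member 3 (1-3): L=1.5830, (cx,cy)=(1.0000,-0.0063)
member 4 (2-3): L=2.0675, (cx,cy)=(0.3337,0.9427)
member 5 (2-4): L=1.6510, (cx,cy)=(1.0000,0.0000)
member 6 (3-4): L=2.1730, (cx,cy)=(0.4422,-0.8969)
solve A·x = −loads:
  F[0-1] = -2520.7872 N (compression)
  F[0-2] = -84.0027 N (compression)
  F[1-2] = +2552.9293 N (tension)
  F[1-3] = -2068.2792 N (compression)
  F[2-3] = +2452.6515 N (tension)
  F[2-4] = +1277.6727 N (tension)
  F[3-4] = -2889.1149 N (compression)
  Rx@0 = +1093.3300 N
  Ry@0 = +2309.8975 N
  Ry@4 = +2591.2425 N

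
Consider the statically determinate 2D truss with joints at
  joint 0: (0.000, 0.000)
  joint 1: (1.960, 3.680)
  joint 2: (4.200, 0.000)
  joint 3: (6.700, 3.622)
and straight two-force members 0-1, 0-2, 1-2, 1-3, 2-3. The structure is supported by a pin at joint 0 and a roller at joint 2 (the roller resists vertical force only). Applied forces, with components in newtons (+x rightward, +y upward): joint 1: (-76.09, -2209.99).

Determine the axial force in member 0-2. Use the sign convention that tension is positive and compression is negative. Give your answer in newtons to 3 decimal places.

N=4 nodes, M=5 members, R=3 reactions → 2N=8, M+R=8
member 0 (0-1): L=4.1694, (cx,cy)=(0.4701,0.8826)
member 1 (0-2): L=4.2000, (cx,cy)=(1.0000,0.0000)
member 2 (1-2): L=4.3081, (cx,cy)=(0.5199,-0.8542)
member 3 (1-3): L=4.7404, (cx,cy)=(0.9999,-0.0122)
member 4 (2-3): L=4.4010, (cx,cy)=(0.5681,0.8230)
solve A·x = −loads:
  F[0-1] = -1410.9503 N (compression)
  F[0-2] = +587.1839 N (tension)
  F[1-2] = -1129.3151 N (compression)
  F[1-3] = -0.0000 N (tension)
  F[2-3] = +0.0000 N (tension)
  Rx@0 = +76.0900 N
  Ry@0 = +1245.3307 N
  Ry@2 = +964.6593 N

587.184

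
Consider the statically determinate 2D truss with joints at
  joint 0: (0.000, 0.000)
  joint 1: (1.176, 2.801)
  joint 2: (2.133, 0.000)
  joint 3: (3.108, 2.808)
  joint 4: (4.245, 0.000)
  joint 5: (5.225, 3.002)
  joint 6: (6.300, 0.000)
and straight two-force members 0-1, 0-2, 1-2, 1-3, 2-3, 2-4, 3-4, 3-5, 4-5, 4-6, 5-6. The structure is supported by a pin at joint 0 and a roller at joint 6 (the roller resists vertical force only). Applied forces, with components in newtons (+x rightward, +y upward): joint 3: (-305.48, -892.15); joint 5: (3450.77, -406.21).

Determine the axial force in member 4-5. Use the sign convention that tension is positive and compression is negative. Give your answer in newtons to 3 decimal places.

N=7 nodes, M=11 members, R=3 reactions → 2N=14, M+R=14
member 0 (0-1): L=3.0379, (cx,cy)=(0.3871,0.9220)
member 1 (0-2): L=2.1330, (cx,cy)=(1.0000,0.0000)
member 2 (1-2): L=2.9600, (cx,cy)=(0.3233,-0.9463)
member 3 (1-3): L=1.9320, (cx,cy)=(1.0000,0.0036)
member 4 (2-3): L=2.9725, (cx,cy)=(0.3280,0.9447)
member 5 (2-4): L=2.1120, (cx,cy)=(1.0000,0.0000)
member 6 (3-4): L=3.0295, (cx,cy)=(0.3753,-0.9269)
member 7 (3-5): L=2.1259, (cx,cy)=(0.9958,0.0913)
member 8 (4-5): L=3.1579, (cx,cy)=(0.3103,0.9506)
member 9 (4-6): L=2.0550, (cx,cy)=(1.0000,0.0000)
member 10 (5-6): L=3.1887, (cx,cy)=(0.3371,-0.9415)
solve A·x = −loads:
  F[0-1] = +1070.2739 N (tension)
  F[0-2] = +2730.9710 N (tension)
  F[1-2] = -1039.9612 N (compression)
  F[1-3] = +750.5575 N (tension)
  F[2-3] = +1041.7426 N (tension)
  F[2-4] = +2053.0336 N (tension)
  F[3-4] = -1821.3931 N (compression)
  F[3-5] = +2090.0522 N (tension)
  F[4-5] = +1775.9253 N (tension)
  F[4-6] = +818.3129 N (tension)
  F[5-6] = -2427.2849 N (compression)
  Rx@0 = -3145.2900 N
  Ry@0 = -986.8262 N
  Ry@6 = +2285.1862 N

1775.925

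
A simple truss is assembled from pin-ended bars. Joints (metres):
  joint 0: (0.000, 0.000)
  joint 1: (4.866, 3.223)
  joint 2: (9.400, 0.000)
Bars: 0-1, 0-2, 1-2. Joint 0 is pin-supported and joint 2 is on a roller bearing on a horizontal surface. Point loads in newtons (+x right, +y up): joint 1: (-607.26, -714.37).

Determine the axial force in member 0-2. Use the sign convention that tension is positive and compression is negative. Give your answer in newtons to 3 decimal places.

227.316

N=3 nodes, M=3 members, R=3 reactions → 2N=6, M+R=6
member 0 (0-1): L=5.8366, (cx,cy)=(0.8337,0.5522)
member 1 (0-2): L=9.4000, (cx,cy)=(1.0000,0.0000)
member 2 (1-2): L=5.5628, (cx,cy)=(0.8151,-0.5794)
solve A·x = −loads:
  F[0-1] = -1001.0420 N (compression)
  F[0-2] = +227.3159 N (tension)
  F[1-2] = -278.8963 N (compression)
  Rx@0 = +607.2600 N
  Ry@0 = +552.7822 N
  Ry@2 = +161.5878 N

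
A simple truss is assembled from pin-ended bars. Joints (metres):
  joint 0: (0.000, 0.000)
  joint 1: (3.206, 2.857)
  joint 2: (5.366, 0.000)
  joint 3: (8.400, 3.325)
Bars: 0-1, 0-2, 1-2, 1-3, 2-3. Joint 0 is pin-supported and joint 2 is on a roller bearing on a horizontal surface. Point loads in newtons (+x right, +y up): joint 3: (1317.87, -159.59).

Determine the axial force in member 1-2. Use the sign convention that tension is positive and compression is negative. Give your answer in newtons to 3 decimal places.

N=4 nodes, M=5 members, R=3 reactions → 2N=8, M+R=8
member 0 (0-1): L=4.2943, (cx,cy)=(0.7466,0.6653)
member 1 (0-2): L=5.3660, (cx,cy)=(1.0000,0.0000)
member 2 (1-2): L=3.5816, (cx,cy)=(0.6031,-0.7977)
member 3 (1-3): L=5.2150, (cx,cy)=(0.9960,0.0897)
member 4 (2-3): L=4.5012, (cx,cy)=(0.6740,0.7387)
solve A·x = −loads:
  F[0-1] = +1363.0514 N (tension)
  F[0-2] = +300.2518 N (tension)
  F[1-2] = -956.7247 N (compression)
  F[1-3] = +1601.0578 N (tension)
  F[2-3] = -410.5493 N (compression)
  Rx@0 = -1317.8700 N
  Ry@0 = -906.8419 N
  Ry@2 = +1066.4319 N

-956.725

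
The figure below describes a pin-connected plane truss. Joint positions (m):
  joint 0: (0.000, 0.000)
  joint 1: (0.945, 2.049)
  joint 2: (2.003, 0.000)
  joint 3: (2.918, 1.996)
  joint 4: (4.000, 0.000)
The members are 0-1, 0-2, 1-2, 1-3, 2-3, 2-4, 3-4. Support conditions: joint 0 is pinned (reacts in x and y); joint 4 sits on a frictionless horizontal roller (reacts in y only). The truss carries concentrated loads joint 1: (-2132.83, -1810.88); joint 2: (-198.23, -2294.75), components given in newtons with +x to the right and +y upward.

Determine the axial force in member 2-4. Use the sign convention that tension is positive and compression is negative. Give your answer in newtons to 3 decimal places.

N=5 nodes, M=7 members, R=3 reactions → 2N=10, M+R=10
member 0 (0-1): L=2.2564, (cx,cy)=(0.4188,0.9081)
member 1 (0-2): L=2.0030, (cx,cy)=(1.0000,0.0000)
member 2 (1-2): L=2.3060, (cx,cy)=(0.4588,-0.8885)
member 3 (1-3): L=1.9737, (cx,cy)=(0.9996,-0.0269)
member 4 (2-3): L=2.1957, (cx,cy)=(0.4167,0.9090)
member 5 (2-4): L=1.9970, (cx,cy)=(1.0000,0.0000)
member 6 (3-4): L=2.2704, (cx,cy)=(0.4766,-0.8791)
solve A·x = −loads:
  F[0-1] = -3987.8329 N (compression)
  F[0-2] = -660.9347 N (compression)
  F[1-2] = +2051.9433 N (tension)
  F[1-3] = -478.8945 N (compression)
  F[2-3] = +518.6973 N (tension)
  F[2-4] = +262.5716 N (tension)
  F[3-4] = -550.9649 N (compression)
  Rx@0 = +2331.0600 N
  Ry@0 = +3621.2557 N
  Ry@4 = +484.3743 N

262.572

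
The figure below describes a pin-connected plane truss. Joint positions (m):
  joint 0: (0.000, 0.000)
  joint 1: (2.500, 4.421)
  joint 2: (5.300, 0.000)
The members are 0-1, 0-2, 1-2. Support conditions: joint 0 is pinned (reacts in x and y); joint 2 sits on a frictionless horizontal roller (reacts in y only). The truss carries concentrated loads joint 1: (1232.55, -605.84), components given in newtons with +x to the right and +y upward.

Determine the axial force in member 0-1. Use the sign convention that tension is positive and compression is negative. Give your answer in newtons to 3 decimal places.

813.436

N=3 nodes, M=3 members, R=3 reactions → 2N=6, M+R=6
member 0 (0-1): L=5.0789, (cx,cy)=(0.4922,0.8705)
member 1 (0-2): L=5.3000, (cx,cy)=(1.0000,0.0000)
member 2 (1-2): L=5.2331, (cx,cy)=(0.5351,-0.8448)
solve A·x = −loads:
  F[0-1] = +813.4357 N (tension)
  F[0-2] = +832.1506 N (tension)
  F[1-2] = -1555.2570 N (compression)
  Rx@0 = -1232.5500 N
  Ry@0 = -708.0663 N
  Ry@2 = +1313.9063 N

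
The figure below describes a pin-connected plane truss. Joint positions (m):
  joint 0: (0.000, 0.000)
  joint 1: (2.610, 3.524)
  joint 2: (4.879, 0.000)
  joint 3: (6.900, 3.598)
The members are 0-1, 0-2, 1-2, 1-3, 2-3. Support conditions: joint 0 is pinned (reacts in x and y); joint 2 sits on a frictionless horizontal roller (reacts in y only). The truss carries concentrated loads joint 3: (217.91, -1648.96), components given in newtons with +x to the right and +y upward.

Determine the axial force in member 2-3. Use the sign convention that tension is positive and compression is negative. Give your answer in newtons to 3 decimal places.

N=4 nodes, M=5 members, R=3 reactions → 2N=8, M+R=8
member 0 (0-1): L=4.3853, (cx,cy)=(0.5952,0.8036)
member 1 (0-2): L=4.8790, (cx,cy)=(1.0000,0.0000)
member 2 (1-2): L=4.1913, (cx,cy)=(0.5414,-0.8408)
member 3 (1-3): L=4.2906, (cx,cy)=(0.9999,0.0172)
member 4 (2-3): L=4.1267, (cx,cy)=(0.4897,0.8719)
solve A·x = −loads:
  F[0-1] = +1049.9485 N (tension)
  F[0-2] = -406.9910 N (compression)
  F[1-2] = -979.8008 N (compression)
  F[1-3] = +1155.4982 N (tension)
  F[2-3] = -1914.1418 N (compression)
  Rx@0 = -217.9100 N
  Ry@0 = -843.7361 N
  Ry@2 = +2492.6961 N

-1914.142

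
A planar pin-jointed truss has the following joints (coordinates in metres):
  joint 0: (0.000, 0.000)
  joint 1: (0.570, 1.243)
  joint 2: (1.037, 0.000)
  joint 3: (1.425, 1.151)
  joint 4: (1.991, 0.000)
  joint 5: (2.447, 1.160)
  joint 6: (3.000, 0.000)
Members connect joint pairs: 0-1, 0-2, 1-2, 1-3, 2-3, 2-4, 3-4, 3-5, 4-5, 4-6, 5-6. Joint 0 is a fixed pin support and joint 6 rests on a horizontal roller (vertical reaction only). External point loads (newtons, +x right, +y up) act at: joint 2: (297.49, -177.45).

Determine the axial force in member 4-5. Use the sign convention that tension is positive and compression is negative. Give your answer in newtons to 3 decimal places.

66.414

N=7 nodes, M=11 members, R=3 reactions → 2N=14, M+R=14
member 0 (0-1): L=1.3675, (cx,cy)=(0.4168,0.9090)
member 1 (0-2): L=1.0370, (cx,cy)=(1.0000,0.0000)
member 2 (1-2): L=1.3278, (cx,cy)=(0.3517,-0.9361)
member 3 (1-3): L=0.8599, (cx,cy)=(0.9943,-0.1070)
member 4 (2-3): L=1.2146, (cx,cy)=(0.3194,0.9476)
member 5 (2-4): L=0.9540, (cx,cy)=(1.0000,0.0000)
member 6 (3-4): L=1.2826, (cx,cy)=(0.4413,-0.8974)
member 7 (3-5): L=1.0220, (cx,cy)=(1.0000,0.0088)
member 8 (4-5): L=1.2464, (cx,cy)=(0.3659,0.9307)
member 9 (4-6): L=1.0090, (cx,cy)=(1.0000,0.0000)
member 10 (5-6): L=1.2851, (cx,cy)=(0.4303,-0.9027)
solve A·x = −loads:
  F[0-1] = -127.7376 N (compression)
  F[0-2] = +350.7350 N (tension)
  F[1-2] = +135.6396 N (tension)
  F[1-3] = -101.5323 N (compression)
  F[2-3] = +53.2669 N (tension)
  F[2-4] = +83.9342 N (tension)
  F[3-4] = -68.8791 N (compression)
  F[3-5] = -53.5414 N (compression)
  F[4-5] = +66.4143 N (tension)
  F[4-6] = +29.2416 N (tension)
  F[5-6] = -67.9521 N (compression)
  Rx@0 = -297.4900 N
  Ry@0 = +116.1114 N
  Ry@6 = +61.3385 N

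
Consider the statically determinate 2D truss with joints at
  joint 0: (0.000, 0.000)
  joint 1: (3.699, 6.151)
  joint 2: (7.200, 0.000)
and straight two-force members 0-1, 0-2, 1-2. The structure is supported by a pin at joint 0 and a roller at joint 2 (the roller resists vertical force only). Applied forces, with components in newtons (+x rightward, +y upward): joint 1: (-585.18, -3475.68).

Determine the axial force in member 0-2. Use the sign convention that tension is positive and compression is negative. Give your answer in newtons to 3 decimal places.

731.794

N=3 nodes, M=3 members, R=3 reactions → 2N=6, M+R=6
member 0 (0-1): L=7.1776, (cx,cy)=(0.5154,0.8570)
member 1 (0-2): L=7.2000, (cx,cy)=(1.0000,0.0000)
member 2 (1-2): L=7.0776, (cx,cy)=(0.4947,-0.8691)
solve A·x = −loads:
  F[0-1] = -2555.4642 N (compression)
  F[0-2] = +731.7938 N (tension)
  F[1-2] = -1479.3808 N (compression)
  Rx@0 = +585.1800 N
  Ry@0 = +2189.9719 N
  Ry@2 = +1285.7081 N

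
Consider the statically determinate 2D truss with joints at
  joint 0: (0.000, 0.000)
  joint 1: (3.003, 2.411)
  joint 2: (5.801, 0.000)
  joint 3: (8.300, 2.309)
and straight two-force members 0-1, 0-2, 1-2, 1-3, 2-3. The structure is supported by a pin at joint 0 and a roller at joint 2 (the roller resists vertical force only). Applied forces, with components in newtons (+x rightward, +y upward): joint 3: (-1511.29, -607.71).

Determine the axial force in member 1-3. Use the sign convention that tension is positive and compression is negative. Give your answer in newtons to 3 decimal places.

N=4 nodes, M=5 members, R=3 reactions → 2N=8, M+R=8
member 0 (0-1): L=3.8511, (cx,cy)=(0.7798,0.6261)
member 1 (0-2): L=5.8010, (cx,cy)=(1.0000,0.0000)
member 2 (1-2): L=3.6935, (cx,cy)=(0.7576,-0.6528)
member 3 (1-3): L=5.2980, (cx,cy)=(0.9998,-0.0193)
member 4 (2-3): L=3.4024, (cx,cy)=(0.7345,0.6786)
solve A·x = −loads:
  F[0-1] = -542.6865 N (compression)
  F[0-2] = -1088.1149 N (compression)
  F[1-2] = +545.1400 N (tension)
  F[1-3] = -836.3026 N (compression)
  F[2-3] = -919.2156 N (compression)
  Rx@0 = +1511.2900 N
  Ry@0 = +339.7520 N
  Ry@2 = +267.9580 N

-836.303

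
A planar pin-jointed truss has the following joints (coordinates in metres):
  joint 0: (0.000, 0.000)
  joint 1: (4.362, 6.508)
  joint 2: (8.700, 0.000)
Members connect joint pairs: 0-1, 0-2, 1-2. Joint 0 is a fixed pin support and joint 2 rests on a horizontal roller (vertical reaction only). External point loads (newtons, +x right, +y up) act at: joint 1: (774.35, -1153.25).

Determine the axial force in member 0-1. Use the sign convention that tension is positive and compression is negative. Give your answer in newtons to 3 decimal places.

5.074

N=3 nodes, M=3 members, R=3 reactions → 2N=6, M+R=6
member 0 (0-1): L=7.8346, (cx,cy)=(0.5568,0.8307)
member 1 (0-2): L=8.7000, (cx,cy)=(1.0000,0.0000)
member 2 (1-2): L=7.8213, (cx,cy)=(0.5546,-0.8321)
solve A·x = −loads:
  F[0-1] = +5.0743 N (tension)
  F[0-2] = +771.5248 N (tension)
  F[1-2] = -1391.0341 N (compression)
  Rx@0 = -774.3500 N
  Ry@0 = -4.2151 N
  Ry@2 = +1157.4651 N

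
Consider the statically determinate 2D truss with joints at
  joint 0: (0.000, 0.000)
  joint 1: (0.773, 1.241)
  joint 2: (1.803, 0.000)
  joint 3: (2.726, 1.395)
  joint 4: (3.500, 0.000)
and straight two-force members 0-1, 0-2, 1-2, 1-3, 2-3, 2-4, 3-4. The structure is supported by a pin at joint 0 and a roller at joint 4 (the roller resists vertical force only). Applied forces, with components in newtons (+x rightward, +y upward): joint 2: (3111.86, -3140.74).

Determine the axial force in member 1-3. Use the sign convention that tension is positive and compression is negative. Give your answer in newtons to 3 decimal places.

-2082.976

N=5 nodes, M=7 members, R=3 reactions → 2N=10, M+R=10
member 0 (0-1): L=1.4621, (cx,cy)=(0.5287,0.8488)
member 1 (0-2): L=1.8030, (cx,cy)=(1.0000,0.0000)
member 2 (1-2): L=1.6128, (cx,cy)=(0.6387,-0.7695)
member 3 (1-3): L=1.9591, (cx,cy)=(0.9969,0.0786)
member 4 (2-3): L=1.6727, (cx,cy)=(0.5518,0.8340)
member 5 (2-4): L=1.6970, (cx,cy)=(1.0000,0.0000)
member 6 (3-4): L=1.5953, (cx,cy)=(0.4852,-0.8744)
solve A·x = −loads:
  F[0-1] = -1794.0653 N (compression)
  F[0-2] = +4060.3953 N (tension)
  F[1-2] = +1766.1943 N (tension)
  F[1-3] = -2082.9758 N (compression)
  F[2-3] = +2136.3552 N (tension)
  F[2-4] = +897.6901 N (tension)
  F[3-4] = -1850.2822 N (compression)
  Rx@0 = -3111.8600 N
  Ry@0 = +1522.8102 N
  Ry@4 = +1617.9298 N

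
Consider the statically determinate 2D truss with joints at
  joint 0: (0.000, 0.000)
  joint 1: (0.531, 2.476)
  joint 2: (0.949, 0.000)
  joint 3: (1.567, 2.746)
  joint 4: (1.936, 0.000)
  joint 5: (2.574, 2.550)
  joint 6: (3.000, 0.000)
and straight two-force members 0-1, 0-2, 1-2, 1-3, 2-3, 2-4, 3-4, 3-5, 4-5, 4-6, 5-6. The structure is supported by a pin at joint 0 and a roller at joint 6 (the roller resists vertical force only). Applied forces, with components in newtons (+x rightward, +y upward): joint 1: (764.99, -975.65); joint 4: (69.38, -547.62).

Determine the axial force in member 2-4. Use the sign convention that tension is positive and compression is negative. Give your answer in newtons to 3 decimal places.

N=7 nodes, M=11 members, R=3 reactions → 2N=14, M+R=14
member 0 (0-1): L=2.5323, (cx,cy)=(0.2097,0.9778)
member 1 (0-2): L=0.9490, (cx,cy)=(1.0000,0.0000)
member 2 (1-2): L=2.5110, (cx,cy)=(0.1665,-0.9860)
member 3 (1-3): L=1.0706, (cx,cy)=(0.9677,0.2522)
member 4 (2-3): L=2.8147, (cx,cy)=(0.2196,0.9756)
member 5 (2-4): L=0.9870, (cx,cy)=(1.0000,0.0000)
member 6 (3-4): L=2.7707, (cx,cy)=(0.1332,-0.9911)
member 7 (3-5): L=1.0259, (cx,cy)=(0.9816,-0.1911)
member 8 (4-5): L=2.6286, (cx,cy)=(0.2427,0.9701)
member 9 (4-6): L=1.0640, (cx,cy)=(1.0000,0.0000)
member 10 (5-6): L=2.5853, (cx,cy)=(0.1648,-0.9863)
solve A·x = −loads:
  F[0-1] = -374.1285 N (compression)
  F[0-2] = +912.8213 N (tension)
  F[1-2] = -805.9355 N (compression)
  F[1-3] = -732.9732 N (compression)
  F[2-3] = +814.5673 N (tension)
  F[2-4] = +599.8124 N (tension)
  F[3-4] = -524.8787 N (compression)
  F[3-5] = -469.1711 N (compression)
  F[4-5] = +1100.7376 N (tension)
  F[4-6] = +193.3638 N (tension)
  F[5-6] = -1173.4997 N (compression)
  Rx@0 = -834.3700 N
  Ry@0 = +365.8108 N
  Ry@6 = +1157.4592 N

599.812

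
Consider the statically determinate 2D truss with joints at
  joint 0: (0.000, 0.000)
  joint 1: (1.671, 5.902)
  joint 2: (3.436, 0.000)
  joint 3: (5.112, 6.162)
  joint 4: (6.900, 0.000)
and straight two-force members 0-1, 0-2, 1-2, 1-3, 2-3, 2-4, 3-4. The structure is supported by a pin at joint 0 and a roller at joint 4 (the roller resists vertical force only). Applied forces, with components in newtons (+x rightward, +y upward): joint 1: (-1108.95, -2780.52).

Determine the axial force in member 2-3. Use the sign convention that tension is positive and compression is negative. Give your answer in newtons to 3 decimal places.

N=5 nodes, M=7 members, R=3 reactions → 2N=10, M+R=10
member 0 (0-1): L=6.1340, (cx,cy)=(0.2724,0.9622)
member 1 (0-2): L=3.4360, (cx,cy)=(1.0000,0.0000)
member 2 (1-2): L=6.1603, (cx,cy)=(0.2865,-0.9581)
member 3 (1-3): L=3.4508, (cx,cy)=(0.9972,0.0753)
member 4 (2-3): L=6.3859, (cx,cy)=(0.2625,0.9649)
member 5 (2-4): L=3.4640, (cx,cy)=(1.0000,0.0000)
member 6 (3-4): L=6.4162, (cx,cy)=(0.2787,-0.9604)
solve A·x = −loads:
  F[0-1] = -3175.8158 N (compression)
  F[0-2] = -243.8056 N (compression)
  F[1-2] = +299.6825 N (tension)
  F[1-3] = +158.3926 N (tension)
  F[2-3] = -297.5495 N (compression)
  F[2-4] = -79.8491 N (compression)
  F[3-4] = +286.5353 N (tension)
  Rx@0 = +1108.9500 N
  Ry@0 = +3055.7046 N
  Ry@4 = -275.1846 N

-297.549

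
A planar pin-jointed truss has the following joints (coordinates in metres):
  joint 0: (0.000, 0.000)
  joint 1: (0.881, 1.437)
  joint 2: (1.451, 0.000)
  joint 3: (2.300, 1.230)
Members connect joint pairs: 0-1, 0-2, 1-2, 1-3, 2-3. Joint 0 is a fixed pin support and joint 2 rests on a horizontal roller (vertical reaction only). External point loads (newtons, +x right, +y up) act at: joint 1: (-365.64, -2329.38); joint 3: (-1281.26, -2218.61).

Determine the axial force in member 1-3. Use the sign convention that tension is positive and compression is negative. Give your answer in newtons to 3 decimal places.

229.646

N=4 nodes, M=5 members, R=3 reactions → 2N=8, M+R=8
member 0 (0-1): L=1.6856, (cx,cy)=(0.5227,0.8525)
member 1 (0-2): L=1.4510, (cx,cy)=(1.0000,0.0000)
member 2 (1-2): L=1.5459, (cx,cy)=(0.3687,-0.9295)
member 3 (1-3): L=1.4340, (cx,cy)=(0.9895,-0.1443)
member 4 (2-3): L=1.4946, (cx,cy)=(0.5681,0.8230)
solve A·x = −loads:
  F[0-1] = -1249.3851 N (compression)
  F[0-2] = -993.8797 N (compression)
  F[1-2] = -1395.7251 N (compression)
  F[1-3] = +229.6461 N (tension)
  F[2-3] = -2655.5251 N (compression)
  Rx@0 = +1646.9000 N
  Ry@0 = +1065.1421 N
  Ry@2 = +3482.8479 N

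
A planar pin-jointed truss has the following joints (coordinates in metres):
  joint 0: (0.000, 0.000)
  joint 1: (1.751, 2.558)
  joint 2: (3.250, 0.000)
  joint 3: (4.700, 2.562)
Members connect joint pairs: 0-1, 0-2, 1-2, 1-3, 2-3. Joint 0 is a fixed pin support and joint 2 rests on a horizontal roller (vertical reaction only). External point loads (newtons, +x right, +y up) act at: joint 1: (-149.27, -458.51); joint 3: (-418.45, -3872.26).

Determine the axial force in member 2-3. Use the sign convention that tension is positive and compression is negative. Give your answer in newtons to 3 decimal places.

N=4 nodes, M=5 members, R=3 reactions → 2N=8, M+R=8
member 0 (0-1): L=3.0999, (cx,cy)=(0.5649,0.8252)
member 1 (0-2): L=3.2500, (cx,cy)=(1.0000,0.0000)
member 2 (1-2): L=2.9649, (cx,cy)=(0.5056,-0.8628)
member 3 (1-3): L=2.9490, (cx,cy)=(1.0000,0.0014)
member 4 (2-3): L=2.9439, (cx,cy)=(0.4925,0.8703)
solve A·x = −loads:
  F[0-1] = +1295.2076 N (tension)
  F[0-2] = -1299.3275 N (compression)
  F[1-2] = -1767.4309 N (compression)
  F[1-3] = +1774.4739 N (tension)
  F[2-3] = -4452.1851 N (compression)
  Rx@0 = +567.7200 N
  Ry@0 = -1068.7904 N
  Ry@2 = +5399.5604 N

-4452.185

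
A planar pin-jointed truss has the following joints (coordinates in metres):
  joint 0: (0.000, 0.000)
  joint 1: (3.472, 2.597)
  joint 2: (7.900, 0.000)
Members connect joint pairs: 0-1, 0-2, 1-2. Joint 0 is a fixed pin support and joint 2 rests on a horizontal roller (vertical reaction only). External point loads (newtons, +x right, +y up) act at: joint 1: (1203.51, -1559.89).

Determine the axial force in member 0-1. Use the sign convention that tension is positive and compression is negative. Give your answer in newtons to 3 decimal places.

N=3 nodes, M=3 members, R=3 reactions → 2N=6, M+R=6
member 0 (0-1): L=4.3358, (cx,cy)=(0.8008,0.5990)
member 1 (0-2): L=7.9000, (cx,cy)=(1.0000,0.0000)
member 2 (1-2): L=5.1334, (cx,cy)=(0.8626,-0.5059)
solve A·x = −loads:
  F[0-1] = -799.1992 N (compression)
  F[0-2] = +1843.4882 N (tension)
  F[1-2] = -2137.1558 N (compression)
  Rx@0 = -1203.5100 N
  Ry@0 = +478.6933 N
  Ry@2 = +1081.1967 N

-799.199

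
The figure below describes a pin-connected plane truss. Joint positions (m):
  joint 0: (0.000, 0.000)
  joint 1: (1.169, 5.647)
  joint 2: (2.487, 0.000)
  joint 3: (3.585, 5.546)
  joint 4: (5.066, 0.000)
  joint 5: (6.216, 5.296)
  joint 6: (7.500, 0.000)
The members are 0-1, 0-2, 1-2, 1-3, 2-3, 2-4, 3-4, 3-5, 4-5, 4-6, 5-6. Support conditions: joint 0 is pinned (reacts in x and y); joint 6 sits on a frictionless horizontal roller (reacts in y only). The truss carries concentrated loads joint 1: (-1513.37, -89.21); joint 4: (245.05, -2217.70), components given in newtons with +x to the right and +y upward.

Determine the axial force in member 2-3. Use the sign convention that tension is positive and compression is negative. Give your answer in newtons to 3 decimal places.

N=7 nodes, M=11 members, R=3 reactions → 2N=14, M+R=14
member 0 (0-1): L=5.7667, (cx,cy)=(0.2027,0.9792)
member 1 (0-2): L=2.4870, (cx,cy)=(1.0000,0.0000)
member 2 (1-2): L=5.7988, (cx,cy)=(0.2273,-0.9738)
member 3 (1-3): L=2.4181, (cx,cy)=(0.9991,-0.0418)
member 4 (2-3): L=5.6536, (cx,cy)=(0.1942,0.9810)
member 5 (2-4): L=2.5790, (cx,cy)=(1.0000,0.0000)
member 6 (3-4): L=5.7403, (cx,cy)=(0.2580,-0.9661)
member 7 (3-5): L=2.6429, (cx,cy)=(0.9955,-0.0946)
member 8 (4-5): L=5.4194, (cx,cy)=(0.2122,0.9772)
member 9 (4-6): L=2.4340, (cx,cy)=(1.0000,0.0000)
member 10 (5-6): L=5.4494, (cx,cy)=(0.2356,-0.9718)
solve A·x = −loads:
  F[0-1] = -1975.5051 N (compression)
  F[0-2] = -867.8564 N (compression)
  F[1-2] = +1865.2985 N (tension)
  F[1-3] = +689.5452 N (tension)
  F[2-3] = -1851.7358 N (compression)
  F[2-4] = -84.2661 N (compression)
  F[3-4] = +1926.4335 N (tension)
  F[3-5] = -168.4567 N (compression)
  F[4-5] = +364.7931 N (tension)
  F[4-6] = +90.2923 N (tension)
  F[5-6] = -383.2098 N (compression)
  Rx@0 = +1268.3200 N
  Ry@0 = +1934.4894 N
  Ry@6 = +372.4206 N

-1851.736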